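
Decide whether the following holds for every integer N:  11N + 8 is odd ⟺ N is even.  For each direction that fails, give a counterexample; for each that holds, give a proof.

(⟹) This fails: N = 5 gives 11N + 8 = 63, which is odd, but 5 is odd, not even.

(⟸) This also fails: N = 2 is even, but 11N + 8 = 30 is even, not odd.

Neither implication holds.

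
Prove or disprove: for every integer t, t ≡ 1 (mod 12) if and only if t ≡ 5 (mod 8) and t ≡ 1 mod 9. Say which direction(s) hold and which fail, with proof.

(⟸) If t ≡ 5 (mod 8) and t ≡ 1 (mod 9), then by the Chinese remainder theorem t ≡ 37 (mod 72). Since 37 ≡ 1 (mod 12) and 12 ∣ 72, we get t ≡ 1 (mod 12).

(⟹) This fails: t = 1 gives 1 ≡ 1 (mod 12) but 1 ≡ 1 (mod 8), so the conjunction on the right does not hold.

Only the reverse direction holds.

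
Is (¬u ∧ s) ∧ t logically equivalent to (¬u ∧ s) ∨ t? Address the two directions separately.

[⇒] Assume the antecedent. If s is true, the antecedent forces (s = T, u = F, t = T), and (¬u ∧ s) ∨ t holds there. If s is false, the antecedent cannot hold. Either way (¬u ∧ s) ∨ t holds.

[⇐] This fails. Under s = T, u = F, t = F, the left side is false but the right side is true.

Only the forward direction holds.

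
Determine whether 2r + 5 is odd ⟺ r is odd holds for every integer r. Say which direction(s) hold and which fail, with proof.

[⇒] This fails: take r = 6. Then 2r + 5 = 17, which is odd, yet r = 6 is even, not odd.

[⇐] Suppose r is odd. Since 2 is even, 2r is even for every r, so 2r + 5 has the same parity as 5, which is odd. Hence 2r + 5 is odd.

The forward direction fails; the converse holds.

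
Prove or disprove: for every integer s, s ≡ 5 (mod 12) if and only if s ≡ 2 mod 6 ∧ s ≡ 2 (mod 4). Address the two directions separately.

(⇒) This fails: s = 5 gives 5 ≡ 5 (mod 12) but 5 ≡ 5 (mod 6), so the conjunction on the right does not hold.

(⇐) This fails: s = 2 satisfies both congruences on the right (2 ≡ 2 mod 6 and 2 ≡ 2 mod 4) yet 2 ≡ 2 (mod 12), not 5.

Neither direction holds.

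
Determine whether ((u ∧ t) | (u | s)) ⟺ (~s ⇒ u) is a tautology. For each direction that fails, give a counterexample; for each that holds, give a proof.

Both directions hold.

Forward direction. Assume the antecedent. If u is true, ~s ⇒ u reduces to true regardless of the other variables. If u is false, the antecedent forces (u = F, s = T, t = F) or (u = F, s = T, t = T), and ~s ⇒ u holds there. Either way ~s ⇒ u holds.

Converse. Assume the antecedent. If u is true, (u ∧ t) | (u | s) reduces to true regardless of the other variables. If u is false, the antecedent forces (u = F, s = T, t = F) or (u = F, s = T, t = T), and (u ∧ t) | (u | s) holds there. Either way (u ∧ t) | (u | s) holds.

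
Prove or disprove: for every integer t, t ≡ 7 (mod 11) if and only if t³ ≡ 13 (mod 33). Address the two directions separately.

Only the converse holds.

[⇒] This fails: take t = 18. Then 18 ≡ 7 (mod 11), but 18³ = 5832 ≡ 24 (mod 33), not 13.

[⇐] Conversely, the residues r modulo 33 with r³ ≡ 13 (mod 33) are exactly {7}, and each is ≡ 7 (mod 11).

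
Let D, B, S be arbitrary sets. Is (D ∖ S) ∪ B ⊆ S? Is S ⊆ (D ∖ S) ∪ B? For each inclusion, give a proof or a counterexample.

(⟹) This inclusion fails. Take D = {1}, B = ∅, S = ∅; then 1 ∈ (D ∖ S) ∪ B but 1 ∉ S.

(⟸) This inclusion fails. Take D = ∅, B = ∅, S = {1}; then 1 ∈ S but 1 ∉ (D ∖ S) ∪ B.

Neither inclusion holds.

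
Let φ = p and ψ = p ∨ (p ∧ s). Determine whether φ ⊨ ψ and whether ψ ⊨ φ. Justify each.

[⇐] Assume the antecedent. If p is true, p reduces to true regardless of the other variables. If p is false, the antecedent cannot hold. Either way p holds.

[⇒] Assume the antecedent. If p is true, p ∨ (p ∧ s) reduces to true regardless of the other variables. If p is false, the antecedent cannot hold. Either way p ∨ (p ∧ s) holds.

Both directions hold; the statement is true.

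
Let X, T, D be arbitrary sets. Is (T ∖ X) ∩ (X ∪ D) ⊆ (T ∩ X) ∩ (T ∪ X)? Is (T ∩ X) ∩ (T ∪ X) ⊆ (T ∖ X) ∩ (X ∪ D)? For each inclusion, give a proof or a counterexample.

(⊆) fails and (⊇) fails.

(⟹) This inclusion fails. Take X = ∅, T = {1}, D = {1}; then 1 ∈ (T ∖ X) ∩ (X ∪ D) but 1 ∉ (T ∩ X) ∩ (T ∪ X).

(⟸) This inclusion fails. Take X = {1}, T = {1}, D = ∅; then 1 ∈ (T ∩ X) ∩ (T ∪ X) but 1 ∉ (T ∖ X) ∩ (X ∪ D).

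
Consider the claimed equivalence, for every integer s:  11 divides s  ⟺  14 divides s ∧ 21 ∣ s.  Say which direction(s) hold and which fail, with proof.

Neither direction holds.

Forward direction. This fails: take s = 11. Certainly 11 ∣ 11, but 14 ∤ 11.

Converse. This fails: take s = 42. Both 14 ∣ 42 and 21 ∣ 42, yet 42 is not a multiple of 11 (since 42 = 3·11 + 9), so 11 ∤ 42.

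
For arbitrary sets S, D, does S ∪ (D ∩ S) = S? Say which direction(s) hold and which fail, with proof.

(⟸) Let x ∈ S. Then either x ∈ S and x ∉ D; or x ∈ S ∩ D. In each case x ∈ S ∪ (D ∩ S), so S ⊆ S ∪ (D ∩ S).

(⟹) Let x ∈ S ∪ (D ∩ S). Then either x ∈ S and x ∉ D; or x ∈ S ∩ D. In each case x ∈ S, so S ∪ (D ∩ S) ⊆ S.

Both inclusions hold; the sets are equal.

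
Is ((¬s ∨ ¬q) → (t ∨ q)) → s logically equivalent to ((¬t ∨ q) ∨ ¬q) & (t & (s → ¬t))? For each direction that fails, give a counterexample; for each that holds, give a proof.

Neither implication holds.

(→) This fails. Under q = F, t = F, s = F, the left side is true but the right side is false.

(←) This fails. Under q = F, t = T, s = F, the left side is false but the right side is true.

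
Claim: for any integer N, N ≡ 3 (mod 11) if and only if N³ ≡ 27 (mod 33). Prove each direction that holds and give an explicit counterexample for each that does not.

Only the reverse direction holds.

(⇐) The residues r modulo 33 with r³ ≡ 27 (mod 33) are exactly {3}, and each is ≡ 3 (mod 11).

(⇒) This fails: take N = 14. Then 14 ≡ 3 (mod 11), but 14³ = 2744 ≡ 5 (mod 33), not 27.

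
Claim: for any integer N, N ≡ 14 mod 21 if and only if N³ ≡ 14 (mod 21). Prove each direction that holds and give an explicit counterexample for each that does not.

(←) Suppose N³ ≡ 14 (mod 21). The only residue r in {0, …, 20} with r³ ≡ 14 (mod 21) is r = 14, so N ≡ 14 (mod 21).

(→) Suppose N ≡ 14 mod 21. Write N = 21j + 14. Then (21j + 14)³ = 9261j³ + 18522j² + 12348j + 2744 = 21(441j³ + 882j² + 588j + 130) + 14, so N³ ≡ 14 (mod 21).

Equivalent; both directions hold.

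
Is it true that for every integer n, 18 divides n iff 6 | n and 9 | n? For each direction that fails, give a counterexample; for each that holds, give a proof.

Both directions hold.

(⇒) If 18 ∣ n, write n = 18q. Since 18 = 3·6, n = 6·(3q), so 6 ∣ n; and since 18 = 2·9, n = 9·(2q), so 9 ∣ n.

(⇐) Suppose 6 ∣ n and 9 ∣ n. Any common multiple of 6 and 9 is a multiple of their lcm; here lcm(6, 9) = 6·9/gcd(6, 9) = 54/3 = 18, so 18 ∣ n.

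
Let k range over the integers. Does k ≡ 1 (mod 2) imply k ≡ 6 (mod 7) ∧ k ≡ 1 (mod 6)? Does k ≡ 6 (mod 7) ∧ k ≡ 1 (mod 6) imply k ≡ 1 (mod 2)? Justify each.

(⟸) If k ≡ 6 (mod 7) and k ≡ 1 (mod 6), then by the Chinese remainder theorem k ≡ 13 (mod 42). Since 13 ≡ 1 (mod 2) and 2 ∣ 42, we get k ≡ 1 (mod 2).

(⟹) This fails: k = 1 gives 1 ≡ 1 (mod 2) but 1 ≡ 1 (mod 7), so the conjunction on the right does not hold.

The forward direction fails; the converse holds.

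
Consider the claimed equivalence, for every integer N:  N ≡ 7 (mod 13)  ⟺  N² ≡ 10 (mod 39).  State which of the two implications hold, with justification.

(⇒) This fails: take N = 33. Then 33 ≡ 7 (mod 13), but 33² = 1089 ≡ 36 (mod 39), not 10.

(⇐) This fails: take N = 19. Then 19² = 361 ≡ 10 (mod 39), yet 19 ≡ 6 (mod 13), not 7.

Neither implication holds.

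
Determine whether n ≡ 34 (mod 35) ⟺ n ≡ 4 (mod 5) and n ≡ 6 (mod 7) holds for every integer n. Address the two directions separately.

(→) Suppose n ≡ 34 (mod 35); write n = 35j + 34. Since 5 ∣ 35, reducing mod 5 gives n ≡ 34 ≡ 4 (mod 5); since 7 ∣ 35, reducing mod 7 gives n ≡ 34 ≡ 6 (mod 7).

(←) Conversely, if n ≡ 4 (mod 5) and n ≡ 6 (mod 7), then by the Chinese remainder theorem n ≡ 34 (mod 35). This is exactly n ≡ 34 (mod 35).

Equivalent; both directions hold.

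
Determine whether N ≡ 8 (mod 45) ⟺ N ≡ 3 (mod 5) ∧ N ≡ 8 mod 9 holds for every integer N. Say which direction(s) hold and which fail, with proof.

Equivalent; both directions hold.

(→) Suppose N ≡ 8 (mod 45); write N = 45j + 8. Since 5 ∣ 45, reducing mod 5 gives N ≡ 8 ≡ 3 (mod 5); since 9 ∣ 45, reducing mod 9 gives N ≡ 8 (mod 9).

(←) Conversely, if N ≡ 3 (mod 5) and N ≡ 8 (mod 9), then by the Chinese remainder theorem N ≡ 8 (mod 45). This is exactly N ≡ 8 (mod 45).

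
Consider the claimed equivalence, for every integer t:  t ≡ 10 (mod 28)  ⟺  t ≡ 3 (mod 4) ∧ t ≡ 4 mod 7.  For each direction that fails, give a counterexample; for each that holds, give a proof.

Neither implication holds.

[⇒] This fails: t = 10 gives 10 ≡ 10 (mod 28) but 10 ≡ 2 (mod 4), so the conjunction on the right does not hold.

[⇐] This fails: t = 11 satisfies both congruences on the right (11 ≡ 3 mod 4 and 11 ≡ 4 mod 7) yet 11 ≡ 11 (mod 28), not 10.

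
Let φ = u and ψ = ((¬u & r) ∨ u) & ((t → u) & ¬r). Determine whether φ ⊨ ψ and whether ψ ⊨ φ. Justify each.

(⇒) fails; (⇐) holds.

(⟹) This fails. Under t = F, u = T, r = T, the left side is true but the right side is false.

(⟸) Assume the antecedent. If t is true, the antecedent forces (t = T, u = T, r = F), and u holds there. If t is false, the antecedent forces (t = F, u = T, r = F), and u holds there. Either way u holds.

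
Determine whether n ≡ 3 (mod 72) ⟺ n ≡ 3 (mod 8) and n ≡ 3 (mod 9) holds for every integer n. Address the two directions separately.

(→) Suppose n ≡ 3 (mod 72); write n = 72j + 3. Since 8 ∣ 72, reducing mod 8 gives n ≡ 3 (mod 8); since 9 ∣ 72, reducing mod 9 gives n ≡ 3 (mod 9).

(←) Conversely, if n ≡ 3 (mod 8) and n ≡ 3 (mod 9), then by the Chinese remainder theorem n ≡ 3 (mod 72). This is exactly n ≡ 3 (mod 72).

Both directions hold; the statement is true.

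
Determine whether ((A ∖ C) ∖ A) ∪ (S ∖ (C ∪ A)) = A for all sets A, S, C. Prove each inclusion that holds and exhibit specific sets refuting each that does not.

Both inclusions fail.

(⟹) This inclusion fails. Take A = ∅, S = {1}, C = ∅; then 1 ∈ ((A ∖ C) ∖ A) ∪ (S ∖ (C ∪ A)) but 1 ∉ A.

(⟸) This inclusion fails. Take A = {1}, S = ∅, C = ∅; then 1 ∈ A but 1 ∉ ((A ∖ C) ∖ A) ∪ (S ∖ (C ∪ A)).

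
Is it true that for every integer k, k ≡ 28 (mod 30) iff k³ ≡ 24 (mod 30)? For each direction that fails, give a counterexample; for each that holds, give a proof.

(⇒) This fails: take k = 28. Then 28 ≡ 28 (mod 30), but 28³ = 21952 ≡ 22 (mod 30), not 24.

(⇐) This fails: take k = 24. Then 24³ = 13824 ≡ 24 (mod 30), yet 24 ≡ 24 (mod 30), not 28.

Both directions fail.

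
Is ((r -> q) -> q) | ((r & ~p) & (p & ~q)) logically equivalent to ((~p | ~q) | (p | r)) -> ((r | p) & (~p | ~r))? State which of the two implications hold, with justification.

Neither direction holds.

(⟹) This fails. Under r = F, q = T, p = F, the left side is true but the right side is false.

(⟸) This fails. Under r = F, q = F, p = T, the left side is false but the right side is true.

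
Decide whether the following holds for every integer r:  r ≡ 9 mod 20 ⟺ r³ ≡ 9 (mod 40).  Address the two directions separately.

(⇒) fails; (⇐) holds.

Forward direction. This fails: take r = 29. Then 29 ≡ 9 (mod 20), but 29³ = 24389 ≡ 29 (mod 40), not 9.

Converse. The residues r modulo 40 with r³ ≡ 9 (mod 40) are exactly {9}, and each is ≡ 9 (mod 20).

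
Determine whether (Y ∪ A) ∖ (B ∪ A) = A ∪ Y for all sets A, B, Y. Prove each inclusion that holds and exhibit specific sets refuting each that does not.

Reverse inclusion. This inclusion fails. Take A = {1}, B = ∅, Y = ∅; then 1 ∈ A ∪ Y but 1 ∉ (Y ∪ A) ∖ (B ∪ A).

Forward inclusion. Let x ∈ (Y ∪ A) ∖ (B ∪ A). Then x ∈ Y and x ∉ A, B, from which x ∈ A ∪ Y.

The sets are not equal: only the forward inclusion holds.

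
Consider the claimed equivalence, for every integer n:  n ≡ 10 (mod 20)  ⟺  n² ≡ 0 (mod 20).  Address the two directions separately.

Only the forward direction holds.

(⇒) Suppose n ≡ 10 (mod 20). Write n = 20j + 10. Then (20j + 10)² = 400j² + 400j + 100 = 20(20j² + 20j + 5) + 0, so n² ≡ 0 (mod 20).

(⇐) This fails: take n = 0. Then 0² = 0 ≡ 0 (mod 20), yet 0 ≡ 0 (mod 20), not 10.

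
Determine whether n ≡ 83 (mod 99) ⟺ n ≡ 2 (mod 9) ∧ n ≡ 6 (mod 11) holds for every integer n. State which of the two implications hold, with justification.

Equivalent; both directions hold.

Forward direction. Suppose n ≡ 83 (mod 99); write n = 99j + 83. Since 9 ∣ 99, reducing mod 9 gives n ≡ 83 ≡ 2 (mod 9); since 11 ∣ 99, reducing mod 11 gives n ≡ 83 ≡ 6 (mod 11).

Converse. If n ≡ 2 (mod 9) and n ≡ 6 (mod 11), then by the Chinese remainder theorem n ≡ 83 (mod 99). This is exactly n ≡ 83 (mod 99).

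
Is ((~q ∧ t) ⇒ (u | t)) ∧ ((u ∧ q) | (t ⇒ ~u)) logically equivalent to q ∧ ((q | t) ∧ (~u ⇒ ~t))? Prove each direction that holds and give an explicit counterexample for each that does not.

(⟸) Assume the antecedent. If u is true, the antecedent forces (u = T, q = T, t = F) or (u = T, q = T, t = T), and the consequent holds there. If u is false, the consequent reduces to true regardless of the other variables. Either way the consequent holds.

(⟹) This fails. Under u = F, q = F, t = F, the left side is true but the right side is false.

(⇒) fails; (⇐) holds.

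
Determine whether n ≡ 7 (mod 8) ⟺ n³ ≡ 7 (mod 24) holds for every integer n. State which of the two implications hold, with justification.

[⇒] This fails: take n = 15. Then 15 ≡ 7 (mod 8), but 15³ = 3375 ≡ 15 (mod 24), not 7.

[⇐] Conversely, the residues r modulo 24 with r³ ≡ 7 (mod 24) are exactly {7}, and each is ≡ 7 (mod 8).

The forward direction fails; the converse holds.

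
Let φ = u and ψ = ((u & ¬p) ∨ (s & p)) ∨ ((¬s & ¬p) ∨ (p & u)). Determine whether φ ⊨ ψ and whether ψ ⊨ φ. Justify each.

Forward direction. Assume the antecedent. If s is true, the antecedent forces (s = T, p = F, u = T) or (s = T, p = T, u = T), and the consequent holds there. If s is false, the antecedent forces (s = F, p = F, u = T) or (s = F, p = T, u = T), and the consequent holds there. Either way the consequent holds.

Converse. This fails. Under s = F, p = F, u = F, the left side is false but the right side is true.

The forward direction holds; the converse fails.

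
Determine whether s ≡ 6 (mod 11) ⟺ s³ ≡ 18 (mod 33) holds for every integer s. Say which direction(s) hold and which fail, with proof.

(⇐) The residues r modulo 33 with r³ ≡ 18 (mod 33) are exactly {6}, and each is ≡ 6 (mod 11).

(⇒) This fails: take s = 17. Then 17 ≡ 6 (mod 11), but 17³ = 4913 ≡ 29 (mod 33), not 18.

Only the converse holds.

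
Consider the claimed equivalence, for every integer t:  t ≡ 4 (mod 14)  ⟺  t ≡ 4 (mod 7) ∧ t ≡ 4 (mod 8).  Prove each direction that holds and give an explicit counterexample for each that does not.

Not equivalent: only (⇐) holds.

(→) This fails: t = 32 gives 32 ≡ 4 (mod 14) but 32 ≡ 0 (mod 8), so the conjunction on the right does not hold.

(←) Conversely, if t ≡ 4 (mod 7) and t ≡ 4 (mod 8), then by the Chinese remainder theorem t ≡ 4 (mod 56). Since 4 ≡ 4 (mod 14) and 14 ∣ 56, we get t ≡ 4 (mod 14).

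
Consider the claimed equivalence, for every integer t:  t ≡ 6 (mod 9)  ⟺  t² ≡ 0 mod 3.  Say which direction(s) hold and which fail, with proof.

Forward direction. Suppose t ≡ 6 (mod 9). Then t² ≡ 6² = 36 (mod 9), and since 3 ∣ 9, also t² ≡ 0 (mod 3).

Converse. This fails: take t = 0. Then 0² = 0 ≡ 0 (mod 3), yet 0 ≡ 0 (mod 9), not 6.

(⇒) holds; (⇐) fails.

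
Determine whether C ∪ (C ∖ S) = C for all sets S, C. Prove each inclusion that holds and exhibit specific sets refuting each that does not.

The two sets are equal.

(⊆) Let x ∈ C ∪ (C ∖ S). Then either x ∈ C and x ∉ S; or x ∈ S ∩ C. In each case x ∈ C, so C ∪ (C ∖ S) ⊆ C.

(⊇) Let x ∈ C. Then either x ∈ C and x ∉ S; or x ∈ S ∩ C. In each case x ∈ C ∪ (C ∖ S), so C ⊆ C ∪ (C ∖ S).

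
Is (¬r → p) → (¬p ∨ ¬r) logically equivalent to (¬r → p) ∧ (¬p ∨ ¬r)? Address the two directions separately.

Forward direction. This fails. Under r = F, p = F, the left side is true but the right side is false.

Converse. Assume the antecedent. If r is true, the antecedent forces (r = T, p = F), and (¬r → p) → (¬p ∨ ¬r) holds there. If r is false, (¬r → p) → (¬p ∨ ¬r) reduces to true regardless of the other variables. Either way (¬r → p) → (¬p ∨ ¬r) holds.

Not equivalent: only (⇐) holds.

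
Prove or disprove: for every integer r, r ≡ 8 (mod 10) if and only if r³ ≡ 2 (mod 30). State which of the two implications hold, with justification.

The forward direction fails; the converse holds.

(⟹) This fails: take r = 18. Then 18 ≡ 8 (mod 10), but 18³ = 5832 ≡ 12 (mod 30), not 2.

(⟸) Conversely, the residues r modulo 30 with r³ ≡ 2 (mod 30) are exactly {8}, and each is ≡ 8 (mod 10).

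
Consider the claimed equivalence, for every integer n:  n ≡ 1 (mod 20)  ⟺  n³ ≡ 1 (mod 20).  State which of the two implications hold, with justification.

(⇒) Suppose n ≡ 1 (mod 20). Write n = 20j + 1. Then (20j + 1)³ = 8000j³ + 1200j² + 60j + 1 = 20(400j³ + 60j² + 3j) + 1, so n³ ≡ 1 (mod 20).

(⇐) Conversely, suppose n³ ≡ 1 (mod 20). The only residue r in {0, …, 19} with r³ ≡ 1 (mod 20) is r = 1, so n ≡ 1 (mod 20).

The biconditional holds.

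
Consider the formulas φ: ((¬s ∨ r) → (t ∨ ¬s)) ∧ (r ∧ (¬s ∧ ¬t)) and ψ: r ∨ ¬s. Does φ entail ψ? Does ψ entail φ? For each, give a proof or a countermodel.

(→) Assume the antecedent. If r is true, r ∨ ¬s reduces to true regardless of the other variables. If r is false, the antecedent cannot hold. Either way r ∨ ¬s holds.

(←) This fails. Under r = F, s = F, t = F, the left side is false but the right side is true.

Only the forward direction holds.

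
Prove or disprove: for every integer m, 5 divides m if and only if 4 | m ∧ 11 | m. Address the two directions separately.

Both directions fail.

(→) This fails: take m = 5. Certainly 5 ∣ 5, but 4 ∤ 5.

(←) This fails: take m = 44. Both 4 ∣ 44 and 11 ∣ 44, yet 44 is not a multiple of 5 (since 44 = 8·5 + 4), so 5 ∤ 44.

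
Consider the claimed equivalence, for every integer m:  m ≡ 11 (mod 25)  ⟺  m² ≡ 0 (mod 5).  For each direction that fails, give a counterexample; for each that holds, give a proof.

(⟹) This fails: take m = 11. Then 11 ≡ 11 (mod 25), but 11² = 121 ≡ 1 (mod 5), not 0.

(⟸) This fails: take m = 0. Then 0² = 0 ≡ 0 (mod 5), yet 0 ≡ 0 (mod 25), not 11.

Both directions fail.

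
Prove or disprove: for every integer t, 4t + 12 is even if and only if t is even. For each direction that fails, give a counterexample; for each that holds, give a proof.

The forward direction fails; the converse holds.

(→) This fails: take t = 5. Then 4t + 12 = 32, which is even, yet t = 5 is odd, not even.

(←) Suppose t is even. Since 4 is even, 4t is even for every t, so 4t + 12 has the same parity as 12, which is even. Hence 4t + 12 is even.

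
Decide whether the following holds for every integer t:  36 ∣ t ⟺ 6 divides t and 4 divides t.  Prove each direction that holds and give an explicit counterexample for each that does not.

(⟹) If 36 ∣ t, write t = 36q. Since 36 = 6·6, t = 6·(6q), so 6 ∣ t; and since 36 = 9·4, t = 4·(9q), so 4 ∣ t.

(⟸) This fails: take t = 12. Both 6 ∣ 12 and 4 ∣ 12, yet 12 is not a multiple of 36 (since 12 = 0·36 + 12), so 36 ∤ 12.

The forward direction holds; the converse fails.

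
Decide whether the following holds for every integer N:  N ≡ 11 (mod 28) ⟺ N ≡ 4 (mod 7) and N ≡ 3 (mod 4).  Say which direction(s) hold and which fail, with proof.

Forward direction. Suppose N ≡ 11 (mod 28); write N = 28j + 11. Since 7 ∣ 28, reducing mod 7 gives N ≡ 11 ≡ 4 (mod 7); since 4 ∣ 28, reducing mod 4 gives N ≡ 11 ≡ 3 (mod 4).

Converse. If N ≡ 4 (mod 7) and N ≡ 3 (mod 4), then by the Chinese remainder theorem N ≡ 11 (mod 28). This is exactly N ≡ 11 (mod 28).

Both directions hold; the statement is true.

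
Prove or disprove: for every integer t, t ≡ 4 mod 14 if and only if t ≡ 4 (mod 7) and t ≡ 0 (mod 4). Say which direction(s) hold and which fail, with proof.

The forward direction fails; the converse holds.

Converse. If t ≡ 4 (mod 7) and t ≡ 0 (mod 4), then by the Chinese remainder theorem t ≡ 4 (mod 28). Since 4 ≡ 4 (mod 14) and 14 ∣ 28, we get t ≡ 4 (mod 14).

Forward direction. This fails: t = 18 gives 18 ≡ 4 (mod 14) but 18 ≡ 2 (mod 4), so the conjunction on the right does not hold.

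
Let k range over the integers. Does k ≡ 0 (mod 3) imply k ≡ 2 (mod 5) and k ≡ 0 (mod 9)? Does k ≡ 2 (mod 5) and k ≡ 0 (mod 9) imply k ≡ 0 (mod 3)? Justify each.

Only the reverse direction holds.

(⇐) If k ≡ 2 (mod 5) and k ≡ 0 (mod 9), then by the Chinese remainder theorem k ≡ 27 (mod 45). Since 27 ≡ 0 (mod 3) and 3 ∣ 45, we get k ≡ 0 (mod 3).

(⇒) This fails: k = 0 gives 0 ≡ 0 (mod 3) but 0 ≡ 0 (mod 5), so the conjunction on the right does not hold.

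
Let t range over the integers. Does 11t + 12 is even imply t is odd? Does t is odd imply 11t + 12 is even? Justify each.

Neither direction holds.

(→) This fails: t = 6 gives 11t + 12 = 78, which is even, but 6 is even, not odd.

(←) This also fails: t = 1 is odd, but 11t + 12 = 23 is odd, not even.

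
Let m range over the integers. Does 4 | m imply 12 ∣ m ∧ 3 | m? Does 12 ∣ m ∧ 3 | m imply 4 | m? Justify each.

Only the converse holds.

(→) This fails: take m = 4. Certainly 4 ∣ 4, but 12 ∤ 4.

(←) Suppose 12 ∣ m and 3 ∣ m. Any common multiple of 12 and 3 is a multiple of their lcm; here lcm(12, 3) = 12·3/gcd(12, 3) = 36/3 = 12, so 12 ∣ m. Since 4 ∣ 12, it follows that 4 ∣ m.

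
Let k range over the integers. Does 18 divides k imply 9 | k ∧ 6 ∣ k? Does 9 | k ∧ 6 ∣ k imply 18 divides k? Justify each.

The biconditional holds.

(⇒) If 18 ∣ k, write k = 18q. Since 18 = 2·9, k = 9·(2q), so 9 ∣ k; and since 18 = 3·6, k = 6·(3q), so 6 ∣ k.

(⇐) Suppose 9 ∣ k and 6 ∣ k. Any common multiple of 9 and 6 is a multiple of their lcm; here lcm(9, 6) = 9·6/gcd(9, 6) = 54/3 = 18, so 18 ∣ k.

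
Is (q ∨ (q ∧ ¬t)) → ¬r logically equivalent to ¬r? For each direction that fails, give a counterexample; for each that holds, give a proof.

(⇒) fails; (⇐) holds.

[⇒] This fails. Under t = F, q = F, r = T, the left side is true but the right side is false.

[⇐] Assume the antecedent. If t is true, the antecedent forces (t = T, q = F, r = F) or (t = T, q = T, r = F), and (q ∨ (q ∧ ¬t)) → ¬r holds there. If t is false, the antecedent forces (t = F, q = F, r = F) or (t = F, q = T, r = F), and (q ∨ (q ∧ ¬t)) → ¬r holds there. Either way (q ∨ (q ∧ ¬t)) → ¬r holds.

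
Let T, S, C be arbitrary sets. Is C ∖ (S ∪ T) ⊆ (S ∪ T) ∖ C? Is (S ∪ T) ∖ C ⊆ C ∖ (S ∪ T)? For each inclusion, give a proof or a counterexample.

(⊆) This inclusion fails. Take T = ∅, S = ∅, C = {1}; then 1 ∈ C ∖ (S ∪ T) but 1 ∉ (S ∪ T) ∖ C.

(⊇) This inclusion fails. Take T = {1}, S = ∅, C = ∅; then 1 ∈ (S ∪ T) ∖ C but 1 ∉ C ∖ (S ∪ T).

Both inclusions fail.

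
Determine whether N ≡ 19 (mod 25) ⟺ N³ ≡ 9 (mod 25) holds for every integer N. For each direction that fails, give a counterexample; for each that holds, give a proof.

Equivalent; both directions hold.

(→) Suppose N ≡ 19 (mod 25). Write N = 25j + 19. Then (25j + 19)³ = 15625j³ + 35625j² + 27075j + 6859 = 25(625j³ + 1425j² + 1083j + 274) + 9, so N³ ≡ 9 (mod 25).

(←) Conversely, suppose N³ ≡ 9 (mod 25). The only residue r in {0, …, 24} with r³ ≡ 9 (mod 25) is r = 19, so N ≡ 19 (mod 25).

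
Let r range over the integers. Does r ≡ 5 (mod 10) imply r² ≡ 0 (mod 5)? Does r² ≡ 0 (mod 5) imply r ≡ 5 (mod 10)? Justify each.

Not equivalent: only (⇒) holds.

(→) Suppose r ≡ 5 (mod 10). Then r² ≡ 5² = 25 (mod 10), and since 5 ∣ 10, also r² ≡ 0 (mod 5).

(←) This fails: take r = 0. Then 0² = 0 ≡ 0 (mod 5), yet 0 ≡ 0 (mod 10), not 5.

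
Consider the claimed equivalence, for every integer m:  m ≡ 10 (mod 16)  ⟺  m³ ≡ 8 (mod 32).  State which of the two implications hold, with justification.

(⇒) Suppose m ≡ 10 (mod 16). Working modulo 32, m ∈ {10, 26}; for each such r, r³ ≡ 8 (mod 32).

(⇐) This fails: take m = 2. Then 2³ = 8 ≡ 8 (mod 32), yet 2 ≡ 2 (mod 16), not 10.

(⇒) holds; (⇐) fails.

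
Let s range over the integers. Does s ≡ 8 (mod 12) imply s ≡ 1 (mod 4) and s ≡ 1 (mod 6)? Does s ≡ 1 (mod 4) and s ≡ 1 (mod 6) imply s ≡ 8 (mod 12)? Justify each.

(⇒) This fails: s = 8 gives 8 ≡ 8 (mod 12) but 8 ≡ 0 (mod 4), so the conjunction on the right does not hold.

(⇐) This fails: s = 1 satisfies both congruences on the right (1 ≡ 1 mod 4 and 1 ≡ 1 mod 6) yet 1 ≡ 1 (mod 12), not 8.

(⇒) fails and (⇐) fails.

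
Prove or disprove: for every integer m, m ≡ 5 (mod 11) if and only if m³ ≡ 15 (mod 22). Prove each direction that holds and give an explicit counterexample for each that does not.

Converse. The residues r modulo 22 with r³ ≡ 15 (mod 22) are exactly {5}, and each is ≡ 5 (mod 11).

Forward direction. This fails: take m = 16. Then 16 ≡ 5 (mod 11), but 16³ = 4096 ≡ 4 (mod 22), not 15.

Not equivalent: only (⇐) holds.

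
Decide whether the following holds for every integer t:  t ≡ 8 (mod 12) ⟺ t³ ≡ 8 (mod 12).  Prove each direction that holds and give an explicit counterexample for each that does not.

Forward direction. Suppose t ≡ 8 (mod 12). Write t = 12j + 8. Then (12j + 8)³ = 1728j³ + 3456j² + 2304j + 512 = 12(144j³ + 288j² + 192j + 42) + 8, so t³ ≡ 8 (mod 12).

Converse. This fails: take t = 2. Then 2³ = 8 ≡ 8 (mod 12), yet 2 ≡ 2 (mod 12), not 8.

Only the forward direction holds.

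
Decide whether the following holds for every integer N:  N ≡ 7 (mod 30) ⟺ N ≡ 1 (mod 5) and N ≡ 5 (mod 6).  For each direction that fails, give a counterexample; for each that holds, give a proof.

Neither direction holds.

[⇒] This fails: N = 7 gives 7 ≡ 7 (mod 30) but 7 ≡ 2 (mod 5), so the conjunction on the right does not hold.

[⇐] This fails: N = 11 satisfies both congruences on the right (11 ≡ 1 mod 5 and 11 ≡ 5 mod 6) yet 11 ≡ 11 (mod 30), not 7.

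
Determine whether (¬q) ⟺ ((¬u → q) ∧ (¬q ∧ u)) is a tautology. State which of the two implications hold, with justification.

[⇒] This fails. Under q = F, u = F, the left side is true but the right side is false.

[⇐] Assume the antecedent. If q is true, the antecedent cannot hold. If q is false, ¬q reduces to true regardless of the other variables. Either way ¬q holds.

(⇒) fails; (⇐) holds.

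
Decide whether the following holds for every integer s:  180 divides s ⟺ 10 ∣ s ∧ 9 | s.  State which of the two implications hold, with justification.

The forward direction holds; the converse fails.

[⇒] If 180 ∣ s, write s = 180q. Since 180 = 18·10, s = 10·(18q), so 10 ∣ s; and since 180 = 20·9, s = 9·(20q), so 9 ∣ s.

[⇐] This fails: take s = 90. Both 10 ∣ 90 and 9 ∣ 90, yet 90 is not a multiple of 180 (since 90 = 0·180 + 90), so 180 ∤ 90.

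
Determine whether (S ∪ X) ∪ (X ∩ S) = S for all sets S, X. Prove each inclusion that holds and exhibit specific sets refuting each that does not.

Only the reverse inclusion holds.

Reverse inclusion. Let x ∈ S. Then either x ∈ S and x ∉ X; or x ∈ S ∩ X. In each case x ∈ (S ∪ X) ∪ (X ∩ S), so S ⊆ (S ∪ X) ∪ (X ∩ S).

Forward inclusion. This inclusion fails. Take S = ∅, X = {1}; then 1 ∈ (S ∪ X) ∪ (X ∩ S) but 1 ∉ S.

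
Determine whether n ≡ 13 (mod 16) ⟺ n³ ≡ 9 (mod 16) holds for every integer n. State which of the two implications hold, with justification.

(⇒) fails and (⇐) fails.

(⟹) This fails: take n = 13. Then 13 ≡ 13 (mod 16), but 13³ = 2197 ≡ 5 (mod 16), not 9.

(⟸) This fails: take n = 9. Then 9³ = 729 ≡ 9 (mod 16), yet 9 ≡ 9 (mod 16), not 13.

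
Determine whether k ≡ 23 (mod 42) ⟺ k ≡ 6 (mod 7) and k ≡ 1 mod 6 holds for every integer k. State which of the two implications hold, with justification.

(⇒) fails and (⇐) fails.

[⇒] This fails: k = 23 gives 23 ≡ 23 (mod 42) but 23 ≡ 2 (mod 7), so the conjunction on the right does not hold.

[⇐] This fails: k = 13 satisfies both congruences on the right (13 ≡ 6 mod 7 and 13 ≡ 1 mod 6) yet 13 ≡ 13 (mod 42), not 23.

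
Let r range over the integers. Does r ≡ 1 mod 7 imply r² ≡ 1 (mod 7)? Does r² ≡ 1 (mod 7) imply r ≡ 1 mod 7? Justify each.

(→) Suppose r ≡ 1 mod 7. Write r = 7j + 1. Then (7j + 1)² = 49j² + 14j + 1 = 7(7j² + 2j) + 1, so r² ≡ 1 (mod 7).

(←) This fails: take r = 6. Then 6² = 36 ≡ 1 (mod 7), yet 6 ≡ 6 (mod 7), not 1.

Only the forward implication holds.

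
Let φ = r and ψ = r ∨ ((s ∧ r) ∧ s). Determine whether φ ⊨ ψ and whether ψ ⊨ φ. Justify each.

(←) Assume the antecedent. If s is true, the antecedent forces (s = T, r = T), and r holds there. If s is false, the antecedent forces (s = F, r = T), and r holds there. Either way r holds.

(→) Assume the antecedent. If s is true, the antecedent forces (s = T, r = T), and r ∨ ((s ∧ r) ∧ s) holds there. If s is false, the antecedent forces (s = F, r = T), and r ∨ ((s ∧ r) ∧ s) holds there. Either way r ∨ ((s ∧ r) ∧ s) holds.

Both directions hold; the statement is true.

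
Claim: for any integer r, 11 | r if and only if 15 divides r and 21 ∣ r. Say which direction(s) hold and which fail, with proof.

(⇒) This fails: take r = 11. Certainly 11 ∣ 11, but 15 ∤ 11.

(⇐) This fails: take r = 105. Both 15 ∣ 105 and 21 ∣ 105, yet 105 is not a multiple of 11 (since 105 = 9·11 + 6), so 11 ∤ 105.

Both directions fail.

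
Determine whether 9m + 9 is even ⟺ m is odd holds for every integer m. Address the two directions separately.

[⇐] Suppose m is odd; write m = 2j + 1. Then 9m + 9 = 9·(2j + 1) + 9 = 2·9j + 18, which is even.

[⇒] Suppose 9m + 9 is even. Since 9 is odd, 9m and m have the same parity, so 9m + 9 ≡ m + 9 (mod 2). As 9 is odd, 9m + 9 is even exactly when m is odd. Thus m is odd.

The biconditional holds.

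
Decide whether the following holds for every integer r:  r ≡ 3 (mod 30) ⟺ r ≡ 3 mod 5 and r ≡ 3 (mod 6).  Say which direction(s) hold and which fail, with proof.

Both implications hold.

(⟹) Suppose r ≡ 3 (mod 30); write r = 30j + 3. Since 5 ∣ 30, reducing mod 5 gives r ≡ 3 (mod 5); since 6 ∣ 30, reducing mod 6 gives r ≡ 3 (mod 6).

(⟸) Conversely, if r ≡ 3 (mod 5) and r ≡ 3 (mod 6), then by the Chinese remainder theorem r ≡ 3 (mod 30). This is exactly r ≡ 3 (mod 30).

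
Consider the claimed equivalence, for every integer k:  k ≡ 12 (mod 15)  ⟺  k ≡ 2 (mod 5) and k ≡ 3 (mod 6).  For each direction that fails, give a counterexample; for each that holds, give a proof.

Only the converse holds.

(⇒) This fails: k = 12 gives 12 ≡ 12 (mod 15) but 12 ≡ 0 (mod 6), so the conjunction on the right does not hold.

(⇐) Conversely, if k ≡ 2 (mod 5) and k ≡ 3 (mod 6), then by the Chinese remainder theorem k ≡ 27 (mod 30). Since 27 ≡ 12 (mod 15) and 15 ∣ 30, we get k ≡ 12 (mod 15).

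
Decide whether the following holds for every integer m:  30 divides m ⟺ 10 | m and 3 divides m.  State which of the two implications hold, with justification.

Forward direction. If 30 ∣ m, write m = 30q. Since 30 = 3·10, m = 10·(3q), so 10 ∣ m; and since 30 = 10·3, m = 3·(10q), so 3 ∣ m.

Converse. Suppose 10 ∣ m and 3 ∣ m. Any common multiple of 10 and 3 is a multiple of their lcm; here gcd(10, 3) = 1, so lcm(10, 3) = 10·3 = 30, so 30 ∣ m.

The biconditional holds.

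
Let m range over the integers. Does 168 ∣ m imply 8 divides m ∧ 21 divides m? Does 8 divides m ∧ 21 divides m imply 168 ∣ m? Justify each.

(→) If 168 ∣ m, write m = 168q. Since 168 = 21·8, m = 8·(21q), so 8 ∣ m; and since 168 = 8·21, m = 21·(8q), so 21 ∣ m.

(←) Suppose 8 ∣ m and 21 ∣ m. Any common multiple of 8 and 21 is a multiple of their lcm; here gcd(8, 21) = 1, so lcm(8, 21) = 8·21 = 168, so 168 ∣ m.

Both implications hold.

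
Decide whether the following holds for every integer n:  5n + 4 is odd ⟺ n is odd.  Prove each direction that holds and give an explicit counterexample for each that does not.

(⟸) Suppose n is odd; write n = 2j + 1. Then 5n + 4 = 5·(2j + 1) + 4 = 2·5j + 9, which is odd.

(⟹) Suppose 5n + 4 is odd. Since 5 is odd, 5n and n have the same parity, so 5n + 4 ≡ n + 4 (mod 2). As 4 is even, 5n + 4 is odd exactly when n is odd. Thus n is odd.

The biconditional holds.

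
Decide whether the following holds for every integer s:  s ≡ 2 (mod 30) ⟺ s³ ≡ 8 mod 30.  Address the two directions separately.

Forward direction. Suppose s ≡ 2 (mod 30). Write s = 30j + 2. Then (30j + 2)³ = 27000j³ + 5400j² + 360j + 8 = 30(900j³ + 180j² + 12j) + 8, so s³ ≡ 8 (mod 30).

Converse. Suppose s³ ≡ 8 (mod 30). The only residue r in {0, …, 29} with r³ ≡ 8 (mod 30) is r = 2, so s ≡ 2 (mod 30).

Both directions hold; the statement is true.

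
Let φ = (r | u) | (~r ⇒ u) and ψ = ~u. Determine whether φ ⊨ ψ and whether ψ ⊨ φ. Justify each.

Forward direction. This fails. Under r = F, u = T, the left side is true but the right side is false.

Converse. This fails. Under r = F, u = F, the left side is false but the right side is true.

Neither direction holds.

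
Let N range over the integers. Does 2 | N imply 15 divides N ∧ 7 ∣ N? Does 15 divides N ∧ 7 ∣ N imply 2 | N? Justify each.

Neither implication holds.

[⇒] This fails: take N = 2. Certainly 2 ∣ 2, but 15 ∤ 2.

[⇐] This fails: take N = 105. Both 15 ∣ 105 and 7 ∣ 105, yet 105 is not a multiple of 2 (since 105 = 52·2 + 1), so 2 ∤ 105.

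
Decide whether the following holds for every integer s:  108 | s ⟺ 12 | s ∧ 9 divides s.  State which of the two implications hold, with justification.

Only the forward direction holds.

(→) If 108 ∣ s, write s = 108q. Since 108 = 9·12, s = 12·(9q), so 12 ∣ s; and since 108 = 12·9, s = 9·(12q), so 9 ∣ s.

(←) This fails: take s = 36. Both 12 ∣ 36 and 9 ∣ 36, yet 36 is not a multiple of 108 (since 36 = 0·108 + 36), so 108 ∤ 36.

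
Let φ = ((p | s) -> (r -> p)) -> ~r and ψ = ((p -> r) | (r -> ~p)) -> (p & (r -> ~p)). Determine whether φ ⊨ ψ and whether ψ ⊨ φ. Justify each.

Only the converse holds.

Converse. Assume the antecedent. If r is true, the antecedent cannot hold. If r is false, ((p | s) -> (r -> p)) -> ~r reduces to true regardless of the other variables. Either way ((p | s) -> (r -> p)) -> ~r holds.

Forward direction. This fails. Under r = F, p = F, s = F, the left side is true but the right side is false.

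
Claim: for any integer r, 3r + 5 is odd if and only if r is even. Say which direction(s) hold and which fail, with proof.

Converse. Suppose r is even; write r = 2j. Then 3r + 5 = 3·(2j) + 5 = 2·3j + 5, which is odd.

Forward direction. Suppose 3r + 5 is odd. Since 3 is odd, 3r and r have the same parity, so 3r + 5 ≡ r + 5 (mod 2). As 5 is odd, 3r + 5 is odd exactly when r is even. Thus r is even.

Both directions hold.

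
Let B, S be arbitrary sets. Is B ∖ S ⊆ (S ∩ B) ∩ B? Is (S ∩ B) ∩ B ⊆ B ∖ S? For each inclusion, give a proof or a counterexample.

Both inclusions fail.

(⟹) This inclusion fails. Take B = {1}, S = ∅; then 1 ∈ B ∖ S but 1 ∉ (S ∩ B) ∩ B.

(⟸) This inclusion fails. Take B = {1}, S = {1}; then 1 ∈ (S ∩ B) ∩ B but 1 ∉ B ∖ S.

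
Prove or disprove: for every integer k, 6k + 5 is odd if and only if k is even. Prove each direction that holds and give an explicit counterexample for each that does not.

The forward direction fails; the converse holds.

[⇒] This fails: take k = 3. Then 6k + 5 = 23, which is odd, yet k = 3 is odd, not even.

[⇐] Suppose k is even. Since 6 is even, 6k is even for every k, so 6k + 5 has the same parity as 5, which is odd. Hence 6k + 5 is odd.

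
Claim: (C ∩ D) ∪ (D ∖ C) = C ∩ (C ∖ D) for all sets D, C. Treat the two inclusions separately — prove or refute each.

Both inclusions fail.

(⟹) This inclusion fails. Take D = {1}, C = ∅; then 1 ∈ (C ∩ D) ∪ (D ∖ C) but 1 ∉ C ∩ (C ∖ D).

(⟸) This inclusion fails. Take D = ∅, C = {1}; then 1 ∈ C ∩ (C ∖ D) but 1 ∉ (C ∩ D) ∪ (D ∖ C).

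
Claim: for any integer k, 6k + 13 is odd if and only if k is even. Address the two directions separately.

The forward direction fails; the converse holds.

Forward direction. This fails: take k = 3. Then 6k + 13 = 31, which is odd, yet k = 3 is odd, not even.

Converse. Suppose k is even. Since 6 is even, 6k is even for every k, so 6k + 13 has the same parity as 13, which is odd. Hence 6k + 13 is odd.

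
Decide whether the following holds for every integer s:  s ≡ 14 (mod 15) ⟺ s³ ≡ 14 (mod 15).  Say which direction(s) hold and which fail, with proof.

The biconditional holds.

(⇒) Suppose s ≡ 14 (mod 15). Write s = 15j + 14. Then (15j + 14)³ = 3375j³ + 9450j² + 8820j + 2744 = 15(225j³ + 630j² + 588j + 182) + 14, so s³ ≡ 14 (mod 15).

(⇐) Conversely, suppose s³ ≡ 14 (mod 15). The only residue r in {0, …, 14} with r³ ≡ 14 (mod 15) is r = 14, so s ≡ 14 (mod 15).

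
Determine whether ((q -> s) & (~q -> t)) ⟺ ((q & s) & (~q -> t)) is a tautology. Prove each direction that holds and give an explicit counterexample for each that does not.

(⇒) fails; (⇐) holds.

(→) This fails. Under q = F, s = F, t = T, the left side is true but the right side is false.

(←) Assume the antecedent. If q is true, the antecedent forces (q = T, s = T, t = F) or (q = T, s = T, t = T), and (q -> s) & (~q -> t) holds there. If q is false, the antecedent cannot hold. Either way (q -> s) & (~q -> t) holds.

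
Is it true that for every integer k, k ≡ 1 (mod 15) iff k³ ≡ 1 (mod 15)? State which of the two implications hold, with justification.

(⟸) Suppose k³ ≡ 1 (mod 15). The only residue r in {0, …, 14} with r³ ≡ 1 (mod 15) is r = 1, so k ≡ 1 (mod 15).

(⟹) Suppose k ≡ 1 (mod 15). Write k = 15j + 1. Then (15j + 1)³ = 3375j³ + 675j² + 45j + 1 = 15(225j³ + 45j² + 3j) + 1, so k³ ≡ 1 (mod 15).

Equivalent; both directions hold.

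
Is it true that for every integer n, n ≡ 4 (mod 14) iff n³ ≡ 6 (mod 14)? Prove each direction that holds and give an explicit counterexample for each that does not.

Neither direction holds.

Forward direction. This fails: take n = 4. Then 4 ≡ 4 (mod 14), but 4³ = 64 ≡ 8 (mod 14), not 6.

Converse. This fails: take n = 6. Then 6³ = 216 ≡ 6 (mod 14), yet 6 ≡ 6 (mod 14), not 4.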